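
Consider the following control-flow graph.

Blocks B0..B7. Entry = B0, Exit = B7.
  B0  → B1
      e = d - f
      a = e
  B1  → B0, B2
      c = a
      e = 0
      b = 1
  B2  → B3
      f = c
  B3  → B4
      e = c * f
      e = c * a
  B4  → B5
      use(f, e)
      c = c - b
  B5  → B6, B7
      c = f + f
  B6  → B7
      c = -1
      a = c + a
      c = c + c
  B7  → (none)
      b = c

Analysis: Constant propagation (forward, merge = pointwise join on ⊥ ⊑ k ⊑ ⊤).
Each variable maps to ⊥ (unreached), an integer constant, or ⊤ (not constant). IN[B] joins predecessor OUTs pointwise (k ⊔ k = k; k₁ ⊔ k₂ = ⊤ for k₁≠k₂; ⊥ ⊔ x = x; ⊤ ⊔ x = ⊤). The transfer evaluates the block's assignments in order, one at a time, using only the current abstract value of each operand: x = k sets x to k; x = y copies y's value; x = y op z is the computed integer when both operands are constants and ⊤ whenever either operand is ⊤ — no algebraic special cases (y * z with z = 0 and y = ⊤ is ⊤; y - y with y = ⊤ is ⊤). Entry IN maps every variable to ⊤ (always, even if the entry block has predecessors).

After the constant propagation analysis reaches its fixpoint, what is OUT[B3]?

Per-block solution:
  B0:   IN=(all ⊤)   OUT=(all ⊤)
  B1:   IN=(all ⊤)   OUT={b:1, e:0; rest ⊤}
  B2:   IN={b:1, e:0; rest ⊤}   OUT={b:1, e:0; rest ⊤}
  B3:   IN={b:1, e:0; rest ⊤}   OUT={b:1; rest ⊤}
  B4:   IN={b:1; rest ⊤}   OUT={b:1; rest ⊤}
  B5:   IN={b:1; rest ⊤}   OUT={b:1; rest ⊤}
  B6:   IN={b:1; rest ⊤}   OUT={b:1, c:-2; rest ⊤}
  B7:   IN={b:1; rest ⊤}   OUT=(all ⊤)

Merge at B3: IN[B3] = OUT[B2] = {a: ⊤, b: 1, c: ⊤, d: ⊤, e: 0, f: ⊤}
Applying B3's transfer function to that IN value gives OUT[B3] (row B3 above).

Answer: {a: ⊤, b: 1, c: ⊤, d: ⊤, e: ⊤, f: ⊤}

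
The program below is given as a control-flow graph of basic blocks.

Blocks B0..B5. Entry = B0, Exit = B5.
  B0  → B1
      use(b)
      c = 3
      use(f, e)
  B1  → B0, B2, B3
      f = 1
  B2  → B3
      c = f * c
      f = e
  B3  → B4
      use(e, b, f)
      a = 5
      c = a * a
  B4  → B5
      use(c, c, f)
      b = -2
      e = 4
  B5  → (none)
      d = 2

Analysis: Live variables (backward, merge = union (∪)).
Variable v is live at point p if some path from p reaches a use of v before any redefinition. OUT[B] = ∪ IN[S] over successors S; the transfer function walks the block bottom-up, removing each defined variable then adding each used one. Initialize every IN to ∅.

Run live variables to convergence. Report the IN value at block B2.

Answer: {b, c, e, f}

Derivation:
Converged values:
  B0:   IN={b, e, f}   OUT={b, c, e}
  B1:   IN={b, c, e}   OUT={b, c, e, f}
  B2:   IN={b, c, e, f}   OUT={b, e, f}
  B3:   IN={b, e, f}   OUT={c, f}
  B4:   IN={c, f}   OUT={}
  B5:   IN={}   OUT={}

Merge at B2: OUT[B2] = IN[B3] = {b, e, f}
Applying B2's transfer function to that OUT value gives IN[B2] (row B2 above).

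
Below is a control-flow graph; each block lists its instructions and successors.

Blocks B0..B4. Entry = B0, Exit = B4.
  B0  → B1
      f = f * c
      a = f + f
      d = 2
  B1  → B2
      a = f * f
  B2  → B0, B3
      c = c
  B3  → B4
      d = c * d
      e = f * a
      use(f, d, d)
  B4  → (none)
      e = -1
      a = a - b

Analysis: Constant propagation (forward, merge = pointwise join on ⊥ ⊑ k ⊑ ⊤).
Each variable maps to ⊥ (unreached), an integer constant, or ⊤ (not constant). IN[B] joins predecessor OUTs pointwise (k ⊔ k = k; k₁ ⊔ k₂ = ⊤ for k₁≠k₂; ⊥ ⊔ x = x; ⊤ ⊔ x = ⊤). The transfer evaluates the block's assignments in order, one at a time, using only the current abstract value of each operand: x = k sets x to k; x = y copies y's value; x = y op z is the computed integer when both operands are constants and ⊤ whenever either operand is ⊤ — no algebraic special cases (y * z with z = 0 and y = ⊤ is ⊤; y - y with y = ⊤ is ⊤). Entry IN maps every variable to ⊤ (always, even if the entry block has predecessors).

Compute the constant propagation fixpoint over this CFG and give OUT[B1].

Fixpoint table:
  B0:  IN=(all ⊤)  OUT={d:2; rest ⊤}
  B1:  IN={d:2; rest ⊤}  OUT={d:2; rest ⊤}
  B2:  IN={d:2; rest ⊤}  OUT={d:2; rest ⊤}
  B3:  IN={d:2; rest ⊤}  OUT=(all ⊤)
  B4:  IN=(all ⊤)  OUT={e:-1; rest ⊤}

Merge at B1: IN[B1] = OUT[B0] = {a: ⊤, b: ⊤, c: ⊤, d: 2, e: ⊤, f: ⊤}
Applying B1's transfer function to that IN value gives OUT[B1] (row B1 above).

Answer: {a: ⊤, b: ⊤, c: ⊤, d: 2, e: ⊤, f: ⊤}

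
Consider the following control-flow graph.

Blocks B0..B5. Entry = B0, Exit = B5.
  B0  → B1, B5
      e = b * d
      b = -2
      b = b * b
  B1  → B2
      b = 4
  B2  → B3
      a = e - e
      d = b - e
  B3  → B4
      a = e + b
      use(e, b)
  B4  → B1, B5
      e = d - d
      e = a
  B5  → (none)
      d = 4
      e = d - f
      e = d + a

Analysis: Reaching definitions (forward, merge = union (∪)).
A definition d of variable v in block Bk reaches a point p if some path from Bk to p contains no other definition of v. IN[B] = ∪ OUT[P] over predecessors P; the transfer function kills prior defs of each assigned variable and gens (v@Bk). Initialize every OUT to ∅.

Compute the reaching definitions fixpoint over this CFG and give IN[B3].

Answer: {a@B2, b@B1, d@B2, e@B0, e@B4}

Derivation:
Per-block solution:
  B0:   IN={}   OUT={b@B0, e@B0}
  B1:   IN={a@B3, b@B0, b@B1, d@B2, e@B0, e@B4}   OUT={a@B3, b@B1, d@B2, e@B0, e@B4}
  B2:   IN={a@B3, b@B1, d@B2, e@B0, e@B4}   OUT={a@B2, b@B1, d@B2, e@B0, e@B4}
  B3:   IN={a@B2, b@B1, d@B2, e@B0, e@B4}   OUT={a@B3, b@B1, d@B2, e@B0, e@B4}
  B4:   IN={a@B3, b@B1, d@B2, e@B0, e@B4}   OUT={a@B3, b@B1, d@B2, e@B4}
  B5:   IN={a@B3, b@B0, b@B1, d@B2, e@B0, e@B4}   OUT={a@B3, b@B0, b@B1, d@B5, e@B5}

Merge at B3: IN[B3] = OUT[B2] = {a@B2, b@B1, d@B2, e@B0, e@B4}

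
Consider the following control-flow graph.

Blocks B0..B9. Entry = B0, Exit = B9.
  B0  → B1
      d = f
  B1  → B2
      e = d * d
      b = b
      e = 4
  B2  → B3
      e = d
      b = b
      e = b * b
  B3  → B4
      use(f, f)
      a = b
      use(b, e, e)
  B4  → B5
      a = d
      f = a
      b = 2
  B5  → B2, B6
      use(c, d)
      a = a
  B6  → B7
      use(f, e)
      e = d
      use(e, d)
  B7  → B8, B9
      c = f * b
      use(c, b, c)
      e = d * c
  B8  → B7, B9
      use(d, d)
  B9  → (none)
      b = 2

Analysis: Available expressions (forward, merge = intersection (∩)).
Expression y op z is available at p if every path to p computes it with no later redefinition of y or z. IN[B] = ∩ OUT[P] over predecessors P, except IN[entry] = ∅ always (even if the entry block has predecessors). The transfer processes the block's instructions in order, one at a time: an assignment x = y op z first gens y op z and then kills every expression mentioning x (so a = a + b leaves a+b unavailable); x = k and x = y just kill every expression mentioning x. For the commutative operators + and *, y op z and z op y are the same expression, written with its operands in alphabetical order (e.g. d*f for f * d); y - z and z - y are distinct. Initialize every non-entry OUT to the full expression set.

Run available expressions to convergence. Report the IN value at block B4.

Answer: {b*b, d*d}

Trace:
Converged values:
  B0:   IN={}   OUT={}
  B1:   IN={}   OUT={d*d}
  B2:   IN={d*d}   OUT={b*b, d*d}
  B3:   IN={b*b, d*d}   OUT={b*b, d*d}
  B4:   IN={b*b, d*d}   OUT={d*d}
  B5:   IN={d*d}   OUT={d*d}
  B6:   IN={d*d}   OUT={d*d}
  B7:   IN={d*d}   OUT={b*f, c*d, d*d}
  B8:   IN={b*f, c*d, d*d}   OUT={b*f, c*d, d*d}
  B9:   IN={b*f, c*d, d*d}   OUT={c*d, d*d}

Merge at B4: IN[B4] = OUT[B3] = {b*b, d*d}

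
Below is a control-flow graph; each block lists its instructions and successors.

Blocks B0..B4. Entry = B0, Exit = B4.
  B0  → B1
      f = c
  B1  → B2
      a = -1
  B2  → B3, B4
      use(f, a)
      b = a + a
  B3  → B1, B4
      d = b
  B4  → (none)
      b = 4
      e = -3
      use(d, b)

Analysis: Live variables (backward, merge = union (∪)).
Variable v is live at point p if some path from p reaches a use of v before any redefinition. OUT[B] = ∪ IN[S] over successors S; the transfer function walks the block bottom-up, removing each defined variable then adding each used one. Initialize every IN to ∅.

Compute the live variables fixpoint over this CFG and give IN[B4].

Converged values:
  B0:   IN={c, d}   OUT={d, f}
  B1:   IN={d, f}   OUT={a, d, f}
  B2:   IN={a, d, f}   OUT={b, d, f}
  B3:   IN={b, f}   OUT={d, f}
  B4:   IN={d}   OUT={}

B4 is the boundary node: OUT[B4] = {}
Applying B4's transfer function to that OUT value gives IN[B4] (row B4 above).

Answer: {d}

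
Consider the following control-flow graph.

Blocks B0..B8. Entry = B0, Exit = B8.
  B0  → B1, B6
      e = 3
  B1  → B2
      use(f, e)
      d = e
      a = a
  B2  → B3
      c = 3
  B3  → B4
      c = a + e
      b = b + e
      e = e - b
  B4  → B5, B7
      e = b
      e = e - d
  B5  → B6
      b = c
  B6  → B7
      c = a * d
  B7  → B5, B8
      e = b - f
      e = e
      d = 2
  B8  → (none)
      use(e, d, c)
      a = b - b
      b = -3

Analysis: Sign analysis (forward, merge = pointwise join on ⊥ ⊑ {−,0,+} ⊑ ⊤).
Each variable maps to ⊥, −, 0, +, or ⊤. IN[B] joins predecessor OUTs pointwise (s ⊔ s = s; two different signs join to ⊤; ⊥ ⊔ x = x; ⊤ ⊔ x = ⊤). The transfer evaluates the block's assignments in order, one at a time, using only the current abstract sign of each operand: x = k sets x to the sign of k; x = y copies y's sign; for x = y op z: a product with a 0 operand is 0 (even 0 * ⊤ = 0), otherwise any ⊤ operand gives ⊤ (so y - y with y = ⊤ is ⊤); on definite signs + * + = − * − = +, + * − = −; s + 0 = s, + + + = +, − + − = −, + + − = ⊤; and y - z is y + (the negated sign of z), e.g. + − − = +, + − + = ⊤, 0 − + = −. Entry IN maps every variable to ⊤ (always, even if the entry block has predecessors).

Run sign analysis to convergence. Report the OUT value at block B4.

Answer: {a: ⊤, b: ⊤, c: ⊤, d: +, e: ⊤, f: ⊤}

Derivation:
Converged values:
  B0: | IN=(all ⊤) | OUT={e:+; rest ⊤}
  B1: | IN={e:+; rest ⊤} | OUT={d:+, e:+; rest ⊤}
  B2: | IN={d:+, e:+; rest ⊤} | OUT={c:+, d:+, e:+; rest ⊤}
  B3: | IN={c:+, d:+, e:+; rest ⊤} | OUT={d:+; rest ⊤}
  B4: | IN={d:+; rest ⊤} | OUT={d:+; rest ⊤}
  B5: | IN={d:+; rest ⊤} | OUT={d:+; rest ⊤}
  B6: | IN=(all ⊤) | OUT=(all ⊤)
  B7: | IN=(all ⊤) | OUT={d:+; rest ⊤}
  B8: | IN={d:+; rest ⊤} | OUT={b:-, d:+; rest ⊤}

Merge at B4: IN[B4] = OUT[B3] = {a: ⊤, b: ⊤, c: ⊤, d: +, e: ⊤, f: ⊤}
Applying B4's transfer function to that IN value gives OUT[B4] (row B4 above).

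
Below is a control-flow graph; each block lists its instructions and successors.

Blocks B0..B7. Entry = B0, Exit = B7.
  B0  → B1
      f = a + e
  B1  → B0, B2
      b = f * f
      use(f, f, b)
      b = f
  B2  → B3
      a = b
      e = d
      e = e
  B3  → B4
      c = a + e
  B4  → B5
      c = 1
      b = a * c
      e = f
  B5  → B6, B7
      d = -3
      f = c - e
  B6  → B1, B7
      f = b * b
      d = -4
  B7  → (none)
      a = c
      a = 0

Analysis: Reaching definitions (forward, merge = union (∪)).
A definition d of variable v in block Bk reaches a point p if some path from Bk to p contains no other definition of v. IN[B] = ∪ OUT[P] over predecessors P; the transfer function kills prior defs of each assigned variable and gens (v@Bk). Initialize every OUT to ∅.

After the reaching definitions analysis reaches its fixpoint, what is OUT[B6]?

Answer: {a@B2, b@B4, c@B4, d@B6, e@B4, f@B6}

Trace:
Converged values:
  B0:   IN={a@B2, b@B1, c@B4, d@B6, e@B4, f@B0, f@B6}   OUT={a@B2, b@B1, c@B4, d@B6, e@B4, f@B0}
  B1:   IN={a@B2, b@B1, b@B4, c@B4, d@B6, e@B4, f@B0, f@B6}   OUT={a@B2, b@B1, c@B4, d@B6, e@B4, f@B0, f@B6}
  B2:   IN={a@B2, b@B1, c@B4, d@B6, e@B4, f@B0, f@B6}   OUT={a@B2, b@B1, c@B4, d@B6, e@B2, f@B0, f@B6}
  B3:   IN={a@B2, b@B1, c@B4, d@B6, e@B2, f@B0, f@B6}   OUT={a@B2, b@B1, c@B3, d@B6, e@B2, f@B0, f@B6}
  B4:   IN={a@B2, b@B1, c@B3, d@B6, e@B2, f@B0, f@B6}   OUT={a@B2, b@B4, c@B4, d@B6, e@B4, f@B0, f@B6}
  B5:   IN={a@B2, b@B4, c@B4, d@B6, e@B4, f@B0, f@B6}   OUT={a@B2, b@B4, c@B4, d@B5, e@B4, f@B5}
  B6:   IN={a@B2, b@B4, c@B4, d@B5, e@B4, f@B5}   OUT={a@B2, b@B4, c@B4, d@B6, e@B4, f@B6}
  B7:   IN={a@B2, b@B4, c@B4, d@B5, d@B6, e@B4, f@B5, f@B6}   OUT={a@B7, b@B4, c@B4, d@B5, d@B6, e@B4, f@B5, f@B6}

Merge at B6: IN[B6] = OUT[B5] = {a@B2, b@B4, c@B4, d@B5, e@B4, f@B5}
Applying B6's transfer function to that IN value gives OUT[B6] (row B6 above).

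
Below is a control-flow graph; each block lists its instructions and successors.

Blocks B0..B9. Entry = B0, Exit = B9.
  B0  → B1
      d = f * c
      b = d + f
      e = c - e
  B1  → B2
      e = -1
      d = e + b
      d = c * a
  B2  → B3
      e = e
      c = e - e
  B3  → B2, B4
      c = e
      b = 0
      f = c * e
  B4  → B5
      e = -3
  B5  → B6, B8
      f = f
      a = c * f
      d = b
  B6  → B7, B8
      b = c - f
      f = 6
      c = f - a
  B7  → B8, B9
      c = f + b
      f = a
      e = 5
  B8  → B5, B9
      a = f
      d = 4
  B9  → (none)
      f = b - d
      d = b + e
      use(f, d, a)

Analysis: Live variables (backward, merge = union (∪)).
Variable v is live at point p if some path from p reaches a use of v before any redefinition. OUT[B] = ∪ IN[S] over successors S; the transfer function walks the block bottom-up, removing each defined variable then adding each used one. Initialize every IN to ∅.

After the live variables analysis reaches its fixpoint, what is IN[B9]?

Converged values:
  B0: | IN={a, c, e, f} | OUT={a, b, c}
  B1: | IN={a, b, c} | OUT={e}
  B2: | IN={e} | OUT={e}
  B3: | IN={e} | OUT={b, c, e, f}
  B4: | IN={b, c, f} | OUT={b, c, e, f}
  B5: | IN={b, c, e, f} | OUT={a, b, c, d, e, f}
  B6: | IN={a, c, d, e, f} | OUT={a, b, c, d, e, f}
  B7: | IN={a, b, d, f} | OUT={a, b, c, d, e, f}
  B8: | IN={b, c, e, f} | OUT={a, b, c, d, e, f}
  B9: | IN={a, b, d, e} | OUT={}

B9 is the boundary node: OUT[B9] = {}
Applying B9's transfer function to that OUT value gives IN[B9] (row B9 above).

Answer: {a, b, d, e}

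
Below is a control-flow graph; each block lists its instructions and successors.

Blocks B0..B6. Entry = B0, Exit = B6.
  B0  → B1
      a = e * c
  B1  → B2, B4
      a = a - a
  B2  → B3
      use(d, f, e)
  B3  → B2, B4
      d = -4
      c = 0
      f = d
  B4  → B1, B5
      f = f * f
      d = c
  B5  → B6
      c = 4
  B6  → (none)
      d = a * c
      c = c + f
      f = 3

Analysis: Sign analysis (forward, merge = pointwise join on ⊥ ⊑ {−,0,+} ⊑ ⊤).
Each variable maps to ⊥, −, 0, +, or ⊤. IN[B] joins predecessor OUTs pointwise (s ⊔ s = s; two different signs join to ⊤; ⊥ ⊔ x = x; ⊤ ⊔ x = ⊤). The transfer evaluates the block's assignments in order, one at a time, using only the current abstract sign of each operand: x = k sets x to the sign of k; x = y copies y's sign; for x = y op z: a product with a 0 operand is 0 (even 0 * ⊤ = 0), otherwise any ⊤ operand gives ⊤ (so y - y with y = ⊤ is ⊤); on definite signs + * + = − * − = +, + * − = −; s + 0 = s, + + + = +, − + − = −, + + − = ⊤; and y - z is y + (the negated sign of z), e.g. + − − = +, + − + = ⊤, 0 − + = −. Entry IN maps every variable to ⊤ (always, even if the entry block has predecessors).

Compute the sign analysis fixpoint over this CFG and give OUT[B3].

Per-block solution:
  B0:  IN=(all ⊤)  OUT=(all ⊤)
  B1:  IN=(all ⊤)  OUT=(all ⊤)
  B2:  IN=(all ⊤)  OUT=(all ⊤)
  B3:  IN=(all ⊤)  OUT={c:0, d:-, f:-; rest ⊤}
  B4:  IN=(all ⊤)  OUT=(all ⊤)
  B5:  IN=(all ⊤)  OUT={c:+; rest ⊤}
  B6:  IN={c:+; rest ⊤}  OUT={f:+; rest ⊤}

Merge at B3: IN[B3] = OUT[B2] = {a: ⊤, b: ⊤, c: ⊤, d: ⊤, e: ⊤, f: ⊤}
Applying B3's transfer function to that IN value gives OUT[B3] (row B3 above).

Answer: {a: ⊤, b: ⊤, c: 0, d: -, e: ⊤, f: -}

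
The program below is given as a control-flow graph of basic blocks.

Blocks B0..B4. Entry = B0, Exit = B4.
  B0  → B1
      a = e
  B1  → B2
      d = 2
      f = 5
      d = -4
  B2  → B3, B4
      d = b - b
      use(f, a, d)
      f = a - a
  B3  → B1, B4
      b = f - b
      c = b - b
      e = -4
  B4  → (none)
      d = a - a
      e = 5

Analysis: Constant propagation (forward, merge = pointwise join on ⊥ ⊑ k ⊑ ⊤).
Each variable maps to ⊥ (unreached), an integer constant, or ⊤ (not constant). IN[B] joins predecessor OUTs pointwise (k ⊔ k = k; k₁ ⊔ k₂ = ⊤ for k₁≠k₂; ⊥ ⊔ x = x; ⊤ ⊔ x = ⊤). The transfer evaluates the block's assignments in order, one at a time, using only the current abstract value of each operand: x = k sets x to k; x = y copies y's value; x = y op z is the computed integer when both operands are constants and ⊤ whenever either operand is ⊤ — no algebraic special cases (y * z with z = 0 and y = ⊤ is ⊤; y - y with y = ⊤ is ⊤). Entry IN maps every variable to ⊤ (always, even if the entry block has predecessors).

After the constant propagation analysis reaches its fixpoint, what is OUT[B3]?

Converged values:
  B0: | IN=(all ⊤) | OUT=(all ⊤)
  B1: | IN=(all ⊤) | OUT={d:-4, f:5; rest ⊤}
  B2: | IN={d:-4, f:5; rest ⊤} | OUT=(all ⊤)
  B3: | IN=(all ⊤) | OUT={e:-4; rest ⊤}
  B4: | IN=(all ⊤) | OUT={e:5; rest ⊤}

Merge at B3: IN[B3] = OUT[B2] = {a: ⊤, b: ⊤, c: ⊤, d: ⊤, e: ⊤, f: ⊤}
Applying B3's transfer function to that IN value gives OUT[B3] (row B3 above).

Answer: {a: ⊤, b: ⊤, c: ⊤, d: ⊤, e: -4, f: ⊤}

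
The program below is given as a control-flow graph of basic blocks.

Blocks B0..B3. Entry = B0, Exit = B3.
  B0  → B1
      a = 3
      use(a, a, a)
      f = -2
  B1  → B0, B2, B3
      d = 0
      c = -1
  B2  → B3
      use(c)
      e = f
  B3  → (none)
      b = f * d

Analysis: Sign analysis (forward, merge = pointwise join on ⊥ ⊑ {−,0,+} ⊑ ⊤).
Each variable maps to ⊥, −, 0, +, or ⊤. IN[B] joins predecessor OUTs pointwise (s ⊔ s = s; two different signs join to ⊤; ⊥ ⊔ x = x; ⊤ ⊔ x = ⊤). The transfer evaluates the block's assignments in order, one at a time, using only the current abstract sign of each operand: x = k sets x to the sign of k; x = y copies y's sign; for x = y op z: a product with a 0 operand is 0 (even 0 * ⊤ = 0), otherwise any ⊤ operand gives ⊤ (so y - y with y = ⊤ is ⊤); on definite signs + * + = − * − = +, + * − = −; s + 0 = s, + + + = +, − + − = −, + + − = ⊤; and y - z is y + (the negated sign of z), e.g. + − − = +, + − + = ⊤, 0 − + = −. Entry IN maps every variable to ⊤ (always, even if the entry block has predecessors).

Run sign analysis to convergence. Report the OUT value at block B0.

Fixpoint table:
  B0:  IN=(all ⊤)  OUT={a:+, f:-; rest ⊤}
  B1:  IN={a:+, f:-; rest ⊤}  OUT={a:+, c:-, d:0, f:-; rest ⊤}
  B2:  IN={a:+, c:-, d:0, f:-; rest ⊤}  OUT={a:+, c:-, d:0, e:-, f:-; rest ⊤}
  B3:  IN={a:+, c:-, d:0, f:-; rest ⊤}  OUT={a:+, b:0, c:-, d:0, f:-; rest ⊤}

Merge at B0 (entry node, so the boundary value (all ⊤) is joined with the incoming edge(s)): IN[B0] = (all ⊤) ⊔ OUT[B1] = {a: ⊤, b: ⊤, c: ⊤, d: ⊤, e: ⊤, f: ⊤}
Applying B0's transfer function to that IN value gives OUT[B0] (row B0 above).

Answer: {a: +, b: ⊤, c: ⊤, d: ⊤, e: ⊤, f: -}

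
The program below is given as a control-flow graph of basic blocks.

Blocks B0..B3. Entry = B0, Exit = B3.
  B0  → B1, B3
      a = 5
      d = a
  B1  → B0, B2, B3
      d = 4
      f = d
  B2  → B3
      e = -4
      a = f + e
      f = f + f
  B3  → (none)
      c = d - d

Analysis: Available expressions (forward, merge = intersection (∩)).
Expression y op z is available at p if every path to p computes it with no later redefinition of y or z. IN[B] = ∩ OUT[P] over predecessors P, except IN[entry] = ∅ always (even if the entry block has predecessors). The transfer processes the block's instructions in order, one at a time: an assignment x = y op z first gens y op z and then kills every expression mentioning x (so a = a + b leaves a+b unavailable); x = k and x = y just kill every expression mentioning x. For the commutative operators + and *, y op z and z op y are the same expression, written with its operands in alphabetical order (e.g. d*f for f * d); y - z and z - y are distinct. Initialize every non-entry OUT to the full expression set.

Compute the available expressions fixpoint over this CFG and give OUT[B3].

Converged values:
  B0:  IN={}  OUT={}
  B1:  IN={}  OUT={}
  B2:  IN={}  OUT={}
  B3:  IN={}  OUT={d-d}

Merge at B3: IN[B3] = OUT[B0] ∩ OUT[B1] ∩ OUT[B2] = {}
Applying B3's transfer function to that IN value gives OUT[B3] (row B3 above).

Answer: {d-d}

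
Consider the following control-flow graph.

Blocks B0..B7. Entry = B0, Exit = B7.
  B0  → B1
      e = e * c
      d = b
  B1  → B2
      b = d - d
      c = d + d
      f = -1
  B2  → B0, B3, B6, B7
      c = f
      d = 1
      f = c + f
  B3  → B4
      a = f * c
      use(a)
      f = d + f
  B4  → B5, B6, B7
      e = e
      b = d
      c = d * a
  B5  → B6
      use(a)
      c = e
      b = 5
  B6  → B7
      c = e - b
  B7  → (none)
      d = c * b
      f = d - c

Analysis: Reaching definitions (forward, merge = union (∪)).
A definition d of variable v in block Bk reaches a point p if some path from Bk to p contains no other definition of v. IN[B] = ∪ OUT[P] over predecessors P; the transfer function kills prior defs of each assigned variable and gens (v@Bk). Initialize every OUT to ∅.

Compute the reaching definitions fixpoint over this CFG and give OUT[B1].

Fixpoint table:
  B0: | IN={b@B1, c@B2, d@B2, e@B0, f@B2} | OUT={b@B1, c@B2, d@B0, e@B0, f@B2}
  B1: | IN={b@B1, c@B2, d@B0, e@B0, f@B2} | OUT={b@B1, c@B1, d@B0, e@B0, f@B1}
  B2: | IN={b@B1, c@B1, d@B0, e@B0, f@B1} | OUT={b@B1, c@B2, d@B2, e@B0, f@B2}
  B3: | IN={b@B1, c@B2, d@B2, e@B0, f@B2} | OUT={a@B3, b@B1, c@B2, d@B2, e@B0, f@B3}
  B4: | IN={a@B3, b@B1, c@B2, d@B2, e@B0, f@B3} | OUT={a@B3, b@B4, c@B4, d@B2, e@B4, f@B3}
  B5: | IN={a@B3, b@B4, c@B4, d@B2, e@B4, f@B3} | OUT={a@B3, b@B5, c@B5, d@B2, e@B4, f@B3}
  B6: | IN={a@B3, b@B1, b@B4, b@B5, c@B2, c@B4, c@B5, d@B2, e@B0, e@B4, f@B2, f@B3} | OUT={a@B3, b@B1, b@B4, b@B5, c@B6, d@B2, e@B0, e@B4, f@B2, f@B3}
  B7: | IN={a@B3, b@B1, b@B4, b@B5, c@B2, c@B4, c@B6, d@B2, e@B0, e@B4, f@B2, f@B3} | OUT={a@B3, b@B1, b@B4, b@B5, c@B2, c@B4, c@B6, d@B7, e@B0, e@B4, f@B7}

Merge at B1: IN[B1] = OUT[B0] = {b@B1, c@B2, d@B0, e@B0, f@B2}
Applying B1's transfer function to that IN value gives OUT[B1] (row B1 above).

Answer: {b@B1, c@B1, d@B0, e@B0, f@B1}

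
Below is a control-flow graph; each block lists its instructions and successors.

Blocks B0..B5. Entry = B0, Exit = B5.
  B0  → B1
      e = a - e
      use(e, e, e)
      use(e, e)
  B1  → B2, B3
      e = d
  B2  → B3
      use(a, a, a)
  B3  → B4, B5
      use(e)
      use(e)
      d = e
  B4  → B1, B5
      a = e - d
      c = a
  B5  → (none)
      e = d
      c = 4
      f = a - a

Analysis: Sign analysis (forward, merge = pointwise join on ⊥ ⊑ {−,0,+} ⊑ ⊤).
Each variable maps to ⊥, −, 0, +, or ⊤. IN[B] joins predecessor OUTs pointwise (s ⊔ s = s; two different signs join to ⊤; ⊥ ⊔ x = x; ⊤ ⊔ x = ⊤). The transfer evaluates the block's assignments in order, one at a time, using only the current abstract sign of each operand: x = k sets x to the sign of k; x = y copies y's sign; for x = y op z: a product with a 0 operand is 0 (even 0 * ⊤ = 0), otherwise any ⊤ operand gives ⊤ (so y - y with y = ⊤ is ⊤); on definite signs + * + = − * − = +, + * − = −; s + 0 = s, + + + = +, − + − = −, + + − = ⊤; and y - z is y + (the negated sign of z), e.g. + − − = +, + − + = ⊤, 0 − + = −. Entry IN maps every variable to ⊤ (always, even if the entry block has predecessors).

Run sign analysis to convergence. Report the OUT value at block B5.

Answer: {a: ⊤, b: ⊤, c: +, d: ⊤, e: ⊤, f: ⊤}

Working:
Per-block solution:
  B0:  IN=(all ⊤)  OUT=(all ⊤)
  B1:  IN=(all ⊤)  OUT=(all ⊤)
  B2:  IN=(all ⊤)  OUT=(all ⊤)
  B3:  IN=(all ⊤)  OUT=(all ⊤)
  B4:  IN=(all ⊤)  OUT=(all ⊤)
  B5:  IN=(all ⊤)  OUT={c:+; rest ⊤}

Merge at B5: IN[B5] = OUT[B3] ⊔ OUT[B4] = {a: ⊤, b: ⊤, c: ⊤, d: ⊤, e: ⊤, f: ⊤}
Applying B5's transfer function to that IN value gives OUT[B5] (row B5 above).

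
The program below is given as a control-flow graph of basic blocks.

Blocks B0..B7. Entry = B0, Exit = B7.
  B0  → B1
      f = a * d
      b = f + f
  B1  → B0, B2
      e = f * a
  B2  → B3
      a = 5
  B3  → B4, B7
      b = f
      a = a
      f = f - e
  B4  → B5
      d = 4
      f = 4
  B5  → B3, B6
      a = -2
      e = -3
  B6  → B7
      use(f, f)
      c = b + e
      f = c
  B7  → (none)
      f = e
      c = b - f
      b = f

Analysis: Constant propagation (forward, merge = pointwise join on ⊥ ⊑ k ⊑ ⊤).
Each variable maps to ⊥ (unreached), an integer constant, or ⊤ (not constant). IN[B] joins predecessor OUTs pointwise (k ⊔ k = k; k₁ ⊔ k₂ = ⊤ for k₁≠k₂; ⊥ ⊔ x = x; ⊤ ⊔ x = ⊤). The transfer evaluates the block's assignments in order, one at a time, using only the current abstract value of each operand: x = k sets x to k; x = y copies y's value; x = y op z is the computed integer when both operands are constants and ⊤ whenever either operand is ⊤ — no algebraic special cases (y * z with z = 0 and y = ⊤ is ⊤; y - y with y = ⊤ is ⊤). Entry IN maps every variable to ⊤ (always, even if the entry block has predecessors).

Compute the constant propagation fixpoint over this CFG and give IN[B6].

Fixpoint table:
  B0:   IN=(all ⊤)   OUT=(all ⊤)
  B1:   IN=(all ⊤)   OUT=(all ⊤)
  B2:   IN=(all ⊤)   OUT={a:5; rest ⊤}
  B3:   IN=(all ⊤)   OUT=(all ⊤)
  B4:   IN=(all ⊤)   OUT={d:4, f:4; rest ⊤}
  B5:   IN={d:4, f:4; rest ⊤}   OUT={a:-2, d:4, e:-3, f:4; rest ⊤}
  B6:   IN={a:-2, d:4, e:-3, f:4; rest ⊤}   OUT={a:-2, d:4, e:-3; rest ⊤}
  B7:   IN=(all ⊤)   OUT=(all ⊤)

Merge at B6: IN[B6] = OUT[B5] = {a: -2, b: ⊤, c: ⊤, d: 4, e: -3, f: 4}

Answer: {a: -2, b: ⊤, c: ⊤, d: 4, e: -3, f: 4}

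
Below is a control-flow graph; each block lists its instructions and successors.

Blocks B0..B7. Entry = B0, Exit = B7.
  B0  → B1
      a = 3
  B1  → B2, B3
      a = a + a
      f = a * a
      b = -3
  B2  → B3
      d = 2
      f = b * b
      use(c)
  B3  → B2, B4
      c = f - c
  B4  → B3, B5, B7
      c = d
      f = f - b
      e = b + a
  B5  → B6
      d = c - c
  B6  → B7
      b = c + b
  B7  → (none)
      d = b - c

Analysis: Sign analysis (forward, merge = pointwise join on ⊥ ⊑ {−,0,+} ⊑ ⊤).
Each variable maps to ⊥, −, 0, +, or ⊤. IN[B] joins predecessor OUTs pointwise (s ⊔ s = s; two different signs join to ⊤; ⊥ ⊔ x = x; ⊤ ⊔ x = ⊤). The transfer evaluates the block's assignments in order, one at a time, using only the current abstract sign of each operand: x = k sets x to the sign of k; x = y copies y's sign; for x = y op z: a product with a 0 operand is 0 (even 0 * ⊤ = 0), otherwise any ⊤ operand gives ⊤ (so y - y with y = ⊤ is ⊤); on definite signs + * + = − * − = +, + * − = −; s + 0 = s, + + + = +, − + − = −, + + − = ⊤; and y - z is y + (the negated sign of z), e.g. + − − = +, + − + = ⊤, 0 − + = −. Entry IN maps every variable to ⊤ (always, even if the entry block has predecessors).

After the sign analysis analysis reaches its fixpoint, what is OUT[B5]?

Answer: {a: +, b: -, c: ⊤, d: ⊤, e: ⊤, f: +}

Derivation:
Per-block solution:
  B0:  IN=(all ⊤)  OUT={a:+; rest ⊤}
  B1:  IN={a:+; rest ⊤}  OUT={a:+, b:-, f:+; rest ⊤}
  B2:  IN={a:+, b:-, f:+; rest ⊤}  OUT={a:+, b:-, d:+, f:+; rest ⊤}
  B3:  IN={a:+, b:-, f:+; rest ⊤}  OUT={a:+, b:-, f:+; rest ⊤}
  B4:  IN={a:+, b:-, f:+; rest ⊤}  OUT={a:+, b:-, f:+; rest ⊤}
  B5:  IN={a:+, b:-, f:+; rest ⊤}  OUT={a:+, b:-, f:+; rest ⊤}
  B6:  IN={a:+, b:-, f:+; rest ⊤}  OUT={a:+, f:+; rest ⊤}
  B7:  IN={a:+, f:+; rest ⊤}  OUT={a:+, f:+; rest ⊤}

Merge at B5: IN[B5] = OUT[B4] = {a: +, b: -, c: ⊤, d: ⊤, e: ⊤, f: +}
Applying B5's transfer function to that IN value gives OUT[B5] (row B5 above).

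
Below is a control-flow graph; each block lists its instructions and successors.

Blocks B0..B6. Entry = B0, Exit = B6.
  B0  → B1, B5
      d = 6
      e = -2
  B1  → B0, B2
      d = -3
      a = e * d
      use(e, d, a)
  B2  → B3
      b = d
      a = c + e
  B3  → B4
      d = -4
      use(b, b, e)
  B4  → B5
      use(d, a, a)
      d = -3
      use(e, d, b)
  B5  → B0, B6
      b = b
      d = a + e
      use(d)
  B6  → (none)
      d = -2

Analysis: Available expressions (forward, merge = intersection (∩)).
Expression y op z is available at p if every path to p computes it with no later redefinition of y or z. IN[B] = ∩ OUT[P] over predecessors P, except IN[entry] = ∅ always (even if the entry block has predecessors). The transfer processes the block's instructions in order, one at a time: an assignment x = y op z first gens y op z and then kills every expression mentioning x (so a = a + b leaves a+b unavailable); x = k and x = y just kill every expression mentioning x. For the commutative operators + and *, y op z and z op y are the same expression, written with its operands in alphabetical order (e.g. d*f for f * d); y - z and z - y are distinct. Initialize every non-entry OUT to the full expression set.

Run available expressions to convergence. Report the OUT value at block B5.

Converged values:
  B0:  IN={}  OUT={}
  B1:  IN={}  OUT={d*e}
  B2:  IN={d*e}  OUT={c+e, d*e}
  B3:  IN={c+e, d*e}  OUT={c+e}
  B4:  IN={c+e}  OUT={c+e}
  B5:  IN={}  OUT={a+e}
  B6:  IN={a+e}  OUT={a+e}

Merge at B5: IN[B5] = OUT[B0] ∩ OUT[B4] = {}
Applying B5's transfer function to that IN value gives OUT[B5] (row B5 above).

Answer: {a+e}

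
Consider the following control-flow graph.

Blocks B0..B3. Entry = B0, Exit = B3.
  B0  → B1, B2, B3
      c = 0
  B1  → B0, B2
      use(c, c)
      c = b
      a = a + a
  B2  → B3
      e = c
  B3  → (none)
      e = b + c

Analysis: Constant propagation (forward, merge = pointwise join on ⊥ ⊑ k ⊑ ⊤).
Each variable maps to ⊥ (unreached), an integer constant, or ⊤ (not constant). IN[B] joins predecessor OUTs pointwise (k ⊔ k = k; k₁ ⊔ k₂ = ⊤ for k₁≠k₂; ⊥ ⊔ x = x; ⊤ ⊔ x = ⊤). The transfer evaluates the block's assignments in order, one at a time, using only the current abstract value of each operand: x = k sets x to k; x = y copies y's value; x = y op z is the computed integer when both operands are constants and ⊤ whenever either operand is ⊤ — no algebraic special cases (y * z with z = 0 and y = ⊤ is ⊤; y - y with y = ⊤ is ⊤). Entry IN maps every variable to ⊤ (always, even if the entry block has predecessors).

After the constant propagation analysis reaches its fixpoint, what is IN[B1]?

Converged values:
  B0: | IN=(all ⊤) | OUT={c:0; rest ⊤}
  B1: | IN={c:0; rest ⊤} | OUT=(all ⊤)
  B2: | IN=(all ⊤) | OUT=(all ⊤)
  B3: | IN=(all ⊤) | OUT=(all ⊤)

Merge at B1: IN[B1] = OUT[B0] = {a: ⊤, b: ⊤, c: 0, d: ⊤, e: ⊤, f: ⊤}

Answer: {a: ⊤, b: ⊤, c: 0, d: ⊤, e: ⊤, f: ⊤}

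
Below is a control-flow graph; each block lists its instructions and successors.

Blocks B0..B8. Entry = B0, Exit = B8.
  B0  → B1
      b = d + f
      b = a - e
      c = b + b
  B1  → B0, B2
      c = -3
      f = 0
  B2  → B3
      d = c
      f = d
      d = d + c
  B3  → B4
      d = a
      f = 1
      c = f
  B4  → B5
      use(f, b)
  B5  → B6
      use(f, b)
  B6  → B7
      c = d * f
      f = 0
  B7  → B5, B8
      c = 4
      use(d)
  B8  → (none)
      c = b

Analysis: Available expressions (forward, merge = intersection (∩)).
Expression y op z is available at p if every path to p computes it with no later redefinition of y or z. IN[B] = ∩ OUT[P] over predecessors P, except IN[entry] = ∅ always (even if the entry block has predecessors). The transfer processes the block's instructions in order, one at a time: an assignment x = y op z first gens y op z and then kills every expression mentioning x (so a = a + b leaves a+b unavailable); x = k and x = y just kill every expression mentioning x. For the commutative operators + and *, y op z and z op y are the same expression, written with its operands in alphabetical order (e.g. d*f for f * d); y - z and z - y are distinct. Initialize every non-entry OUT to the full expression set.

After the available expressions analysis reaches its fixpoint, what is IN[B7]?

Fixpoint table:
  B0: | IN={} | OUT={a-e, b+b, d+f}
  B1: | IN={a-e, b+b, d+f} | OUT={a-e, b+b}
  B2: | IN={a-e, b+b} | OUT={a-e, b+b}
  B3: | IN={a-e, b+b} | OUT={a-e, b+b}
  B4: | IN={a-e, b+b} | OUT={a-e, b+b}
  B5: | IN={a-e, b+b} | OUT={a-e, b+b}
  B6: | IN={a-e, b+b} | OUT={a-e, b+b}
  B7: | IN={a-e, b+b} | OUT={a-e, b+b}
  B8: | IN={a-e, b+b} | OUT={a-e, b+b}

Merge at B7: IN[B7] = OUT[B6] = {a-e, b+b}

Answer: {a-e, b+b}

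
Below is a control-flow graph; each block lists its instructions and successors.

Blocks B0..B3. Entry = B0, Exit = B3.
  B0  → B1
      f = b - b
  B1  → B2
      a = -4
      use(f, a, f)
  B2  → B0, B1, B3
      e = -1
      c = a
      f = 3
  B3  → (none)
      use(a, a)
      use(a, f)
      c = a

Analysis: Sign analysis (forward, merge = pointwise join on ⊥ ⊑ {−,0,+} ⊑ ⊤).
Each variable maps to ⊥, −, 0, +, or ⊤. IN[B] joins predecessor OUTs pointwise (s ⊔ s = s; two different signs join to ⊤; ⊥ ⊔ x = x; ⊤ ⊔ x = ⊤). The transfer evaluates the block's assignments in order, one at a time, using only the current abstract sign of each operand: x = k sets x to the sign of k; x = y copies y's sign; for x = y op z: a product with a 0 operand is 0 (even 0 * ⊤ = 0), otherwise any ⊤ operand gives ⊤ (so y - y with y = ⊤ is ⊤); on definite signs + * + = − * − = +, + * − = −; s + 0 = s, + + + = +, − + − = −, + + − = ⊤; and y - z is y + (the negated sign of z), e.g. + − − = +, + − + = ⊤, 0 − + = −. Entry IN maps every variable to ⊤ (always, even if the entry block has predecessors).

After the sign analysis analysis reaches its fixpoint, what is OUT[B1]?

Answer: {a: -, b: ⊤, c: ⊤, d: ⊤, e: ⊤, f: ⊤}

Working:
Fixpoint table:
  B0:   IN=(all ⊤)   OUT=(all ⊤)
  B1:   IN=(all ⊤)   OUT={a:-; rest ⊤}
  B2:   IN={a:-; rest ⊤}   OUT={a:-, c:-, e:-, f:+; rest ⊤}
  B3:   IN={a:-, c:-, e:-, f:+; rest ⊤}   OUT={a:-, c:-, e:-, f:+; rest ⊤}

Merge at B1: IN[B1] = OUT[B0] ⊔ OUT[B2] = {a: ⊤, b: ⊤, c: ⊤, d: ⊤, e: ⊤, f: ⊤}
Applying B1's transfer function to that IN value gives OUT[B1] (row B1 above).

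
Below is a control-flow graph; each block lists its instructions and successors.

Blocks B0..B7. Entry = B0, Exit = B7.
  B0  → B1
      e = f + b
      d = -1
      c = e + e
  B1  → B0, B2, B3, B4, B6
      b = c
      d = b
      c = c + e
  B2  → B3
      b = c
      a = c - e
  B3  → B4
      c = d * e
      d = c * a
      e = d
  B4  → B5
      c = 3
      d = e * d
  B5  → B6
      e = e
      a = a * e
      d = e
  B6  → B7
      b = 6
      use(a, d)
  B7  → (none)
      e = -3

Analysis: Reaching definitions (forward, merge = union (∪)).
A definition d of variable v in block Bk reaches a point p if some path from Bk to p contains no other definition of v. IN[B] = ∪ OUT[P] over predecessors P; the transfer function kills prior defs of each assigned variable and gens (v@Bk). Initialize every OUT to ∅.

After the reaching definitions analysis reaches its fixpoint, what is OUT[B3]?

Per-block solution:
  B0:  IN={b@B1, c@B1, d@B1, e@B0}  OUT={b@B1, c@B0, d@B0, e@B0}
  B1:  IN={b@B1, c@B0, d@B0, e@B0}  OUT={b@B1, c@B1, d@B1, e@B0}
  B2:  IN={b@B1, c@B1, d@B1, e@B0}  OUT={a@B2, b@B2, c@B1, d@B1, e@B0}
  B3:  IN={a@B2, b@B1, b@B2, c@B1, d@B1, e@B0}  OUT={a@B2, b@B1, b@B2, c@B3, d@B3, e@B3}
  B4:  IN={a@B2, b@B1, b@B2, c@B1, c@B3, d@B1, d@B3, e@B0, e@B3}  OUT={a@B2, b@B1, b@B2, c@B4, d@B4, e@B0, e@B3}
  B5:  IN={a@B2, b@B1, b@B2, c@B4, d@B4, e@B0, e@B3}  OUT={a@B5, b@B1, b@B2, c@B4, d@B5, e@B5}
  B6:  IN={a@B5, b@B1, b@B2, c@B1, c@B4, d@B1, d@B5, e@B0, e@B5}  OUT={a@B5, b@B6, c@B1, c@B4, d@B1, d@B5, e@B0, e@B5}
  B7:  IN={a@B5, b@B6, c@B1, c@B4, d@B1, d@B5, e@B0, e@B5}  OUT={a@B5, b@B6, c@B1, c@B4, d@B1, d@B5, e@B7}

Merge at B3: IN[B3] = OUT[B1] ⊔ OUT[B2] = {a@B2, b@B1, b@B2, c@B1, d@B1, e@B0}
Applying B3's transfer function to that IN value gives OUT[B3] (row B3 above).

Answer: {a@B2, b@B1, b@B2, c@B3, d@B3, e@B3}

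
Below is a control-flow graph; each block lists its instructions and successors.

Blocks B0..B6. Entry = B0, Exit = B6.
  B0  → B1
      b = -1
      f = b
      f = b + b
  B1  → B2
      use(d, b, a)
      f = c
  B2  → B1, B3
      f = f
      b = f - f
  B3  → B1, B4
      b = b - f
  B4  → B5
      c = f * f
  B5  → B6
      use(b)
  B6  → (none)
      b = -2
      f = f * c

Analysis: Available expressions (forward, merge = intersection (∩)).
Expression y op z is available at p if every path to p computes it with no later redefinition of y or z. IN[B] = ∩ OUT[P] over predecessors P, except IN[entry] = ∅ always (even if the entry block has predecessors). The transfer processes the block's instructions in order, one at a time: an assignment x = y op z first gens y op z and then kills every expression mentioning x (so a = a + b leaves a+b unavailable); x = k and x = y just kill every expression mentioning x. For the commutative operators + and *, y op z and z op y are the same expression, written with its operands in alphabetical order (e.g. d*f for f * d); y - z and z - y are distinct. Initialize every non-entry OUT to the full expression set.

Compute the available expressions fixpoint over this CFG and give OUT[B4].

Converged values:
  B0: | IN={} | OUT={b+b}
  B1: | IN={} | OUT={}
  B2: | IN={} | OUT={f-f}
  B3: | IN={f-f} | OUT={f-f}
  B4: | IN={f-f} | OUT={f*f, f-f}
  B5: | IN={f*f, f-f} | OUT={f*f, f-f}
  B6: | IN={f*f, f-f} | OUT={}

Merge at B4: IN[B4] = OUT[B3] = {f-f}
Applying B4's transfer function to that IN value gives OUT[B4] (row B4 above).

Answer: {f*f, f-f}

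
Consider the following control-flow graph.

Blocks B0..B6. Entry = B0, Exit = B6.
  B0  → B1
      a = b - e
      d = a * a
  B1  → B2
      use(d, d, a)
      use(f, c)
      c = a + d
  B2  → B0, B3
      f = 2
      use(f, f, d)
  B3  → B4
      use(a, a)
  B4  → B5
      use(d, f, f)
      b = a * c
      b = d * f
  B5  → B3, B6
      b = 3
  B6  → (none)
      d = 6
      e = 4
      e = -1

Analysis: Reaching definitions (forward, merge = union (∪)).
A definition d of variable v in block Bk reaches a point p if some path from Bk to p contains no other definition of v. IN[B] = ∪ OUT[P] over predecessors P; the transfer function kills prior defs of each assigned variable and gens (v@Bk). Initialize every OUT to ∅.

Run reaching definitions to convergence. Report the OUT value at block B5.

Converged values:
  B0:   IN={a@B0, c@B1, d@B0, f@B2}   OUT={a@B0, c@B1, d@B0, f@B2}
  B1:   IN={a@B0, c@B1, d@B0, f@B2}   OUT={a@B0, c@B1, d@B0, f@B2}
  B2:   IN={a@B0, c@B1, d@B0, f@B2}   OUT={a@B0, c@B1, d@B0, f@B2}
  B3:   IN={a@B0, b@B5, c@B1, d@B0, f@B2}   OUT={a@B0, b@B5, c@B1, d@B0, f@B2}
  B4:   IN={a@B0, b@B5, c@B1, d@B0, f@B2}   OUT={a@B0, b@B4, c@B1, d@B0, f@B2}
  B5:   IN={a@B0, b@B4, c@B1, d@B0, f@B2}   OUT={a@B0, b@B5, c@B1, d@B0, f@B2}
  B6:   IN={a@B0, b@B5, c@B1, d@B0, f@B2}   OUT={a@B0, b@B5, c@B1, d@B6, e@B6, f@B2}

Merge at B5: IN[B5] = OUT[B4] = {a@B0, b@B4, c@B1, d@B0, f@B2}
Applying B5's transfer function to that IN value gives OUT[B5] (row B5 above).

Answer: {a@B0, b@B5, c@B1, d@B0, f@B2}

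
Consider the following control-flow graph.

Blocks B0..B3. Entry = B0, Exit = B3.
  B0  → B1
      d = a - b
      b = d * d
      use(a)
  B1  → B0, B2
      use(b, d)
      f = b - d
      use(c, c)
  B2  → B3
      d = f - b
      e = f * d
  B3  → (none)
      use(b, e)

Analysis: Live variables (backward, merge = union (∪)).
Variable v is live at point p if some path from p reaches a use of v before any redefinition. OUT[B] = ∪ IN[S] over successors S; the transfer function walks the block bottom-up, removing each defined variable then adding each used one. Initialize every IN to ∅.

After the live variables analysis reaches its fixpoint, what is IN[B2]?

Per-block solution:
  B0: | IN={a, b, c} | OUT={a, b, c, d}
  B1: | IN={a, b, c, d} | OUT={a, b, c, f}
  B2: | IN={b, f} | OUT={b, e}
  B3: | IN={b, e} | OUT={}

Merge at B2: OUT[B2] = IN[B3] = {b, e}
Applying B2's transfer function to that OUT value gives IN[B2] (row B2 above).

Answer: {b, f}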